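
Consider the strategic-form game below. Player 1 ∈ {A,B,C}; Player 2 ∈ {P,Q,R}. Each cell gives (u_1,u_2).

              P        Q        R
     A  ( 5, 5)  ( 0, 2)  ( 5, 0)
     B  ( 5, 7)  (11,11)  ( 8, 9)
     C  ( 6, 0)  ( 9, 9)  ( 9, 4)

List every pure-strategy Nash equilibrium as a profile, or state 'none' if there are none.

(A,P): not NE [P1→C gives 6>5]
(A,Q): not NE [P1→B gives 11>0; P2→P gives 5>2]
(A,R): not NE [P1→C gives 9>5; P2→P gives 5>0]
(B,P): not NE [P1→C gives 6>5; P2→Q gives 11>7]
(B,Q): NE
(B,R): not NE [P1→C gives 9>8; P2→Q gives 11>9]
(C,P): not NE [P2→Q gives 9>0]
(C,Q): not NE [P1→B gives 11>9]
(C,R): not NE [P2→Q gives 9>4]

Nash profiles: (B,Q)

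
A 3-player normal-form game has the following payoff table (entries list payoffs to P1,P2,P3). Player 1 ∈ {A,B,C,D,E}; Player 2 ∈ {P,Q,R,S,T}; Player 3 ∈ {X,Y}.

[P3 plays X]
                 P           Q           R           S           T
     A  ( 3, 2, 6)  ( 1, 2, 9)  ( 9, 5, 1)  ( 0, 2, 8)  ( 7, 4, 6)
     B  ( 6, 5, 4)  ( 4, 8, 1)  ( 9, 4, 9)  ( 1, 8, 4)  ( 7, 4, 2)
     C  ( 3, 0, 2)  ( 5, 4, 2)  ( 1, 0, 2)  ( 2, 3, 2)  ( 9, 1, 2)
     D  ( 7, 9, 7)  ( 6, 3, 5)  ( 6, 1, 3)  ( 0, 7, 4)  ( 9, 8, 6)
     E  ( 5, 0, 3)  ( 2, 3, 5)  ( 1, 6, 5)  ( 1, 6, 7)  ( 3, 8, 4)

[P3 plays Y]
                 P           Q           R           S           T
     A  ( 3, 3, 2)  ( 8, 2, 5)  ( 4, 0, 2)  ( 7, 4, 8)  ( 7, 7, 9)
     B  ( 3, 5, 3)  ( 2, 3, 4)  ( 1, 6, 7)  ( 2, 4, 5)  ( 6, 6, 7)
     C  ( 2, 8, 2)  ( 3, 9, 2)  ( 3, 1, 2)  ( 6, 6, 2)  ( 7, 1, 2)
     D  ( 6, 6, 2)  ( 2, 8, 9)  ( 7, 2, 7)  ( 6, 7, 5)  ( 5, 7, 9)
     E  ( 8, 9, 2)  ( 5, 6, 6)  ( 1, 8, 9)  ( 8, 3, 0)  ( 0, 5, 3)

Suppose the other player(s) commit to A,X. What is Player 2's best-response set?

argmax u_2 = {R}

u_2(P vs A,X) = 2
u_2(Q vs A,X) = 2
u_2(R vs A,X) = 5
u_2(S vs A,X) = 2
u_2(T vs A,X) = 4
max payoff 5 at {R}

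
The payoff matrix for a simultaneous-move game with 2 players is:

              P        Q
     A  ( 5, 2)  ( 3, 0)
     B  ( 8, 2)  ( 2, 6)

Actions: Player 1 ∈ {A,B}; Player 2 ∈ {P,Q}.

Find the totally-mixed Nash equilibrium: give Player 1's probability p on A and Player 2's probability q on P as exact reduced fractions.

P1 indiff ⇒ q·5+(1-q)·3 = q·8+(1-q)·2 ⇒ q(-3) = (1-q)(-1) ⇒ q = 1/4
P2 indiff ⇒ p·2+(1-p)·2 = p·0+(1-p)·6 ⇒ p(2) = (1-p)(4) ⇒ p = 2/3

p=2/3, q=1/4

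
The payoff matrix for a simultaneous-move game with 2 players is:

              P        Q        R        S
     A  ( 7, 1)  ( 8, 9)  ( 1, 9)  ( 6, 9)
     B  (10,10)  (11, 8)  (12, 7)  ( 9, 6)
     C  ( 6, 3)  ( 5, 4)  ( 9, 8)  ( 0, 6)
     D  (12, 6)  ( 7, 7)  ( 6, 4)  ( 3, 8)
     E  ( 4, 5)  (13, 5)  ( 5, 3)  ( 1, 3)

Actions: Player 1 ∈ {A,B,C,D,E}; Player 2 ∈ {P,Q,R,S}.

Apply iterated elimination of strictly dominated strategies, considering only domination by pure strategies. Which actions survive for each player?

P1 drop A (B beats it: P:10>7 Q:11>8 R:12>1 S:9>6)
P1 drop C (B beats it: P:10>6 Q:11>5 R:12>9 S:9>0)
P2 drop R (P beats it: B:10>7 D:6>4 E:5>3)
P1→{B,D,E} P2→{P,Q,S}

Survivors P1:{B,D,E} P2:{P,Q,S}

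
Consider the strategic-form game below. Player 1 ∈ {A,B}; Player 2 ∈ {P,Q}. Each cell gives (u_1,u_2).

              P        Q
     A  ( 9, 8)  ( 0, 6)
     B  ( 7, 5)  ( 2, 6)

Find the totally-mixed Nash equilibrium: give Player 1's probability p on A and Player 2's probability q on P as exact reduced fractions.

P1 indiff ⇒ q·9+(1-q)·0 = q·7+(1-q)·2 ⇒ q(2) = (1-q)(2) ⇒ q = 1/2
P2 indiff ⇒ p·8+(1-p)·5 = p·6+(1-p)·6 ⇒ p(2) = (1-p)(1) ⇒ p = 1/3

(p,q) = (1/3, 1/2)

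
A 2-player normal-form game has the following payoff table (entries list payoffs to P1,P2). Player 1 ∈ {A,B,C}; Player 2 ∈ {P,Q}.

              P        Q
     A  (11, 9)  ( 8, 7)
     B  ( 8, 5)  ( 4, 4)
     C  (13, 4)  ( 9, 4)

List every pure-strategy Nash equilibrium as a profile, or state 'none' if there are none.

(A,P): not NE [P1→C gives 13>11]
(A,Q): not NE [P1→C gives 9>8; P2→P gives 9>7]
(B,P): not NE [P1→C gives 13>8]
(B,Q): not NE [P1→C gives 9>4; P2→P gives 5>4]
(C,P): NE
(C,Q): NE

Nash profiles: (C,P), (C,Q)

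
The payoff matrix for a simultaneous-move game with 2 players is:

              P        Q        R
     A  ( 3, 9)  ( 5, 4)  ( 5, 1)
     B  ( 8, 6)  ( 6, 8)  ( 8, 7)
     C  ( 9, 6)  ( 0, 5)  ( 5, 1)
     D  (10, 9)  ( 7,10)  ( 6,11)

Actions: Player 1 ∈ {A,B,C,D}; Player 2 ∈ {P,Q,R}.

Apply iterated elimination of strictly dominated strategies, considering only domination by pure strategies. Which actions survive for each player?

IESDS → P1:{B,D} P2:{Q,R}

P1 drop A (B beats it: P:8>3 Q:6>5 R:8>5)
P1 drop C (D beats it: P:10>9 Q:7>0 R:6>5)
P2 drop P (Q beats it: B:8>6 D:10>9)
P1→{B,D} P2→{Q,R}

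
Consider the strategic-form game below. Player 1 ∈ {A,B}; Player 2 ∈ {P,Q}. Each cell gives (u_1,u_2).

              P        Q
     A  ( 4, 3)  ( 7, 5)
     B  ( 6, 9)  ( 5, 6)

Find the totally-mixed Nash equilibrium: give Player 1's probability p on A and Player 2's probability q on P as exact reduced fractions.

P1 indiff ⇒ q·4+(1-q)·7 = q·6+(1-q)·5 ⇒ q(-2) = (1-q)(-2) ⇒ q = 1/2
P2 indiff ⇒ p·3+(1-p)·9 = p·5+(1-p)·6 ⇒ p(-2) = (1-p)(-3) ⇒ p = 3/5

P1 mixes 3/5 on A; P2 mixes 1/2 on P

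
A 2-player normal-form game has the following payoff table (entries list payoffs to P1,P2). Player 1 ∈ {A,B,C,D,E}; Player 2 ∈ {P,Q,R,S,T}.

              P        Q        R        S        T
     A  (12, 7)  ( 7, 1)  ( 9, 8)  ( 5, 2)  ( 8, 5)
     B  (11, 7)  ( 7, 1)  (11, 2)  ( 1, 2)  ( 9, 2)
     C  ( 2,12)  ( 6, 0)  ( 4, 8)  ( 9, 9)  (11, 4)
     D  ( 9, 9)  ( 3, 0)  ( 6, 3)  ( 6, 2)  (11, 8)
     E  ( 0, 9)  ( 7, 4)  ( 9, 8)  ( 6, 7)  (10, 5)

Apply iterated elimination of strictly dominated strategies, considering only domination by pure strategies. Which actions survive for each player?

P2 drop Q (P beats it: A:7>1 B:7>1 C:12>0 D:9>0 E:9>4)
P2 drop S (P beats it: A:7>2 B:7>2 C:12>9 D:9>2 E:9>7)
P2 drop T (P beats it: A:7>5 B:7>2 C:12>4 D:9>8 E:9>5)
P1 drop C (A beats it: P:12>2 R:9>4)
P1 drop D (A beats it: P:12>9 R:9>6)
P1 drop E (B beats it: P:11>0 R:11>9)
P1→{A,B} P2→{P,R}

Survivors P1:{A,B} P2:{P,R}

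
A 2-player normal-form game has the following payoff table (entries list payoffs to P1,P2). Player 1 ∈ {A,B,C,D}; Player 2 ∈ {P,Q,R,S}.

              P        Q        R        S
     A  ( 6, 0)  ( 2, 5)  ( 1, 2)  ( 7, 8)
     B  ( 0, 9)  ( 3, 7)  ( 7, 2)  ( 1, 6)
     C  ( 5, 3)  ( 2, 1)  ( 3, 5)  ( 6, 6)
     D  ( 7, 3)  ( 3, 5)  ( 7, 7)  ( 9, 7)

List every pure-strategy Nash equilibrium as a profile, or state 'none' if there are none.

NE set: (D,R), (D,S)

(A,P): not NE [P1→D gives 7>6; P2→S gives 8>0]
(A,Q): not NE [P1→D gives 3>2; P2→S gives 8>5]
(A,R): not NE [P1→D gives 7>1; P2→S gives 8>2]
(A,S): not NE [P1→D gives 9>7]
(B,P): not NE [P1→D gives 7>0]
(B,Q): not NE [P2→P gives 9>7]
(B,R): not NE [P2→P gives 9>2]
(B,S): not NE [P1→D gives 9>1; P2→P gives 9>6]
(C,P): not NE [P1→D gives 7>5; P2→S gives 6>3]
(C,Q): not NE [P1→D gives 3>2; P2→S gives 6>1]
(C,R): not NE [P1→D gives 7>3; P2→S gives 6>5]
(C,S): not NE [P1→D gives 9>6]
(D,P): not NE [P2→S gives 7>3]
(D,Q): not NE [P2→S gives 7>5]
(D,R): NE
(D,S): NE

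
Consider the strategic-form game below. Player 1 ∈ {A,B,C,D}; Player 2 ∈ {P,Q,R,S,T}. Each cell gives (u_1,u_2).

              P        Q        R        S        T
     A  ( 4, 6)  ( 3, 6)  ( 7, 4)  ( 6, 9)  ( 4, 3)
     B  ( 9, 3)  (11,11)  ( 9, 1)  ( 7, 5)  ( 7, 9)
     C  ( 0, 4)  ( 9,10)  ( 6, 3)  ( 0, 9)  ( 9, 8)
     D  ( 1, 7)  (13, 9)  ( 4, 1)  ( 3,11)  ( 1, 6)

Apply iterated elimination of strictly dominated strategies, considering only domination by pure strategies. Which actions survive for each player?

P1 drop A (B beats it: P:9>4 Q:11>3 R:9>7 S:7>6 T:7>4)
P2 drop P (Q beats it: B:11>3 C:10>4 D:9>7)
P2 drop R (Q beats it: B:11>1 C:10>3 D:9>1)
P2 drop T (Q beats it: B:11>9 C:10>8 D:9>6)
P1 drop C (B beats it: Q:11>9 S:7>0)
P1→{B,D} P2→{Q,S}

Survivors P1:{B,D} P2:{Q,S}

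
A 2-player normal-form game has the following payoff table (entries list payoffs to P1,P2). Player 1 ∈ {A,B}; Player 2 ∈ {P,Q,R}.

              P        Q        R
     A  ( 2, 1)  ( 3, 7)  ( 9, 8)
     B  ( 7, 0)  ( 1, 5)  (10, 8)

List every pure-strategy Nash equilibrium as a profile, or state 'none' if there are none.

PSNE = {(B,R)}

(A,P): not NE [P1→B gives 7>2; P2→R gives 8>1]
(A,Q): not NE [P2→R gives 8>7]
(A,R): not NE [P1→B gives 10>9]
(B,P): not NE [P2→R gives 8>0]
(B,Q): not NE [P1→A gives 3>1; P2→R gives 8>5]
(B,R): NE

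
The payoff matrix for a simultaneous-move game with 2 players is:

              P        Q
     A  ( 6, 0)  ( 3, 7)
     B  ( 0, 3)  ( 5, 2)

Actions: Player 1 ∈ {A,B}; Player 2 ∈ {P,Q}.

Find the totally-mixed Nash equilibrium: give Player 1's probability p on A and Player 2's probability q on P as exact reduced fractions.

P1 indiff ⇒ q·6+(1-q)·3 = q·0+(1-q)·5 ⇒ q(6) = (1-q)(2) ⇒ q = 1/4
P2 indiff ⇒ p·0+(1-p)·3 = p·7+(1-p)·2 ⇒ p(-7) = (1-p)(-1) ⇒ p = 1/8

P1 mixes 1/8 on A; P2 mixes 1/4 on P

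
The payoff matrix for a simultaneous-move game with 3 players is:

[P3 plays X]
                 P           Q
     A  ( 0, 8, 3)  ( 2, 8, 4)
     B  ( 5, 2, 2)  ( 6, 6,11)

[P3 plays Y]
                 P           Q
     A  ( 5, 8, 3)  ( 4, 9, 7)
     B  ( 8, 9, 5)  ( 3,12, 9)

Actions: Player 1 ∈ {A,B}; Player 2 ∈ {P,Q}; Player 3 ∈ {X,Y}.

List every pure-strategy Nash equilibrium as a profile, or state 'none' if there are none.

PSNE = {(A,Q,Y), (B,Q,X)}

(A,P,X): not NE [P1→B gives 5>0]
(A,P,Y): not NE [P1→B gives 8>5; P2→Q gives 9>8]
(A,Q,X): not NE [P1→B gives 6>2; P3→Y gives 7>4]
(A,Q,Y): NE
(B,P,X): not NE [P2→Q gives 6>2; P3→Y gives 5>2]
(B,P,Y): not NE [P2→Q gives 12>9]
(B,Q,X): NE
(B,Q,Y): not NE [P1→A gives 4>3; P3→X gives 11>9]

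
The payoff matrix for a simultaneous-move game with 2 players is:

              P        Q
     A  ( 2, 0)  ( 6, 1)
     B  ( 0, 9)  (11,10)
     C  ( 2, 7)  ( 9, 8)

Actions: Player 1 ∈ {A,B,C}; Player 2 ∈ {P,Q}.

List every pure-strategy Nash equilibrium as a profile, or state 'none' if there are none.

PSNE = {(B,Q)}

(A,P): not NE [P2→Q gives 1>0]
(A,Q): not NE [P1→B gives 11>6]
(B,P): not NE [P1→C gives 2>0; P2→Q gives 10>9]
(B,Q): NE
(C,P): not NE [P2→Q gives 8>7]
(C,Q): not NE [P1→B gives 11>9]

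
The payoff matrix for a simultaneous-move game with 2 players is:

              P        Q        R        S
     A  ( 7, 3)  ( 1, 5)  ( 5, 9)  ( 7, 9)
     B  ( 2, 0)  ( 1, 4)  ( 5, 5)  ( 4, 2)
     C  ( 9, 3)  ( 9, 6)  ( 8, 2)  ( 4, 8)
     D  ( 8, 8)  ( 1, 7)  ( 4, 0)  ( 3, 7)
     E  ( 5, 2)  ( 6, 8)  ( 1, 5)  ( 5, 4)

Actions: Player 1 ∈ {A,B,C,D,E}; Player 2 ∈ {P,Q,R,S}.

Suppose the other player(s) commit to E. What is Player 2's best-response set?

u_2(P vs E) = 2
u_2(Q vs E) = 8
u_2(R vs E) = 5
u_2(S vs E) = 4
max payoff 8 at {Q}

argmax u_2 = {Q}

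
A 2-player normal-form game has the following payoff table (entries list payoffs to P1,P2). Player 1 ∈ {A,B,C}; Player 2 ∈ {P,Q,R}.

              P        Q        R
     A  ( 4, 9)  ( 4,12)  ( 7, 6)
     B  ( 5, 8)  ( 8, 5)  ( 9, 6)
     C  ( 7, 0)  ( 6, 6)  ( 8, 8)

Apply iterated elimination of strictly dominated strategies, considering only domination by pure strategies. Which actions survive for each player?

Remaining: P1:{B,C} P2:{P,R}

P1 drop A (B beats it: P:5>4 Q:8>4 R:9>7)
P2 drop Q (R beats it: B:6>5 C:8>6)
P1→{B,C} P2→{P,R}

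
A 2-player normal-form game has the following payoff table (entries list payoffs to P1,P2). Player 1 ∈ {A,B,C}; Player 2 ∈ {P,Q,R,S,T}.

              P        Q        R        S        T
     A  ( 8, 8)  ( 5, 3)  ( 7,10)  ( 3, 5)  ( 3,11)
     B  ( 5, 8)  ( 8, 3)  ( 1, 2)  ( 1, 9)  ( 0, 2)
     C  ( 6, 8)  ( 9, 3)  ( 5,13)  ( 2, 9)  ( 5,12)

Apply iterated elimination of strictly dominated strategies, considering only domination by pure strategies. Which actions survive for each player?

P1 drop B (C beats it: P:6>5 Q:9>8 R:5>1 S:2>1 T:5>0)
P2 drop P (R beats it: A:10>8 C:13>8)
P2 drop Q (R beats it: A:10>3 C:13>3)
P2 drop S (R beats it: A:10>5 C:13>9)
P1→{A,C} P2→{R,T}

Survivors P1:{A,C} P2:{R,T}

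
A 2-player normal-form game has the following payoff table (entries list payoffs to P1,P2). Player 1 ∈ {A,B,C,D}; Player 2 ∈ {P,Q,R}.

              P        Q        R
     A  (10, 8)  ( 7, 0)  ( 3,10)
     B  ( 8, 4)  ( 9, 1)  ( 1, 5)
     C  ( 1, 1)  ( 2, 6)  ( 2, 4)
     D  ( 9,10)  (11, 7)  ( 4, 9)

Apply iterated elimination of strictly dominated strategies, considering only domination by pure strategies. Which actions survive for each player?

IESDS → P1:{A,D} P2:{P,R}

P1 drop B (D beats it: P:9>8 Q:11>9 R:4>1)
P1 drop C (A beats it: P:10>1 Q:7>2 R:3>2)
P2 drop Q (P beats it: A:8>0 D:10>7)
P1→{A,D} P2→{P,R}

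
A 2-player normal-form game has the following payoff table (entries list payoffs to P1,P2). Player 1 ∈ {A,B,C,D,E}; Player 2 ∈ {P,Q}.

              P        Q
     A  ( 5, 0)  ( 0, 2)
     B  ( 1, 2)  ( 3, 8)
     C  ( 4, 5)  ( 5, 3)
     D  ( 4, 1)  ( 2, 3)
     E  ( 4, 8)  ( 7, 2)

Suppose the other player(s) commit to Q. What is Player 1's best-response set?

u_1(A vs Q) = 0
u_1(B vs Q) = 3
u_1(C vs Q) = 5
u_1(D vs Q) = 2
u_1(E vs Q) = 7
max payoff 7 at {E}

P1 best: {E}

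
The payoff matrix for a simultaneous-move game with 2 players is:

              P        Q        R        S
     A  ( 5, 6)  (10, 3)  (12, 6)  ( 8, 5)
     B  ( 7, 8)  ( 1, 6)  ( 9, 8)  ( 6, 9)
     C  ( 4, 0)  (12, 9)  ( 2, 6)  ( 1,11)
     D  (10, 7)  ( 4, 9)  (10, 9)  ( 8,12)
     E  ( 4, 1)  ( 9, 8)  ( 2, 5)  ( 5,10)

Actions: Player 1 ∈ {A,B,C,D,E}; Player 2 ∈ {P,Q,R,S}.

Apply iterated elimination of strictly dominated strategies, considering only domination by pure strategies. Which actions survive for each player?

P1 drop B (D beats it: P:10>7 Q:4>1 R:10>9 S:8>6)
P1 drop E (A beats it: P:5>4 Q:10>9 R:12>2 S:8>5)
P2 drop Q (S beats it: A:5>3 C:11>9 D:12>9)
P1 drop C (A beats it: P:5>4 R:12>2 S:8>1)
P1→{A,D} P2→{P,R,S}

Survivors P1:{A,D} P2:{P,R,S}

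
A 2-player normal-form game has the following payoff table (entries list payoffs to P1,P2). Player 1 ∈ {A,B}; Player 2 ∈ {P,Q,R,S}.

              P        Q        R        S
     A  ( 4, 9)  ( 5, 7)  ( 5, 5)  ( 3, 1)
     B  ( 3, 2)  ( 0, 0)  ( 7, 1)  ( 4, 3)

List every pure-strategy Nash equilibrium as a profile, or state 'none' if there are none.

(A,P): NE
(A,Q): not NE [P2→P gives 9>7]
(A,R): not NE [P1→B gives 7>5; P2→P gives 9>5]
(A,S): not NE [P1→B gives 4>3; P2→P gives 9>1]
(B,P): not NE [P1→A gives 4>3; P2→S gives 3>2]
(B,Q): not NE [P1→A gives 5>0; P2→S gives 3>0]
(B,R): not NE [P2→S gives 3>1]
(B,S): NE

PSNE = {(A,P), (B,S)}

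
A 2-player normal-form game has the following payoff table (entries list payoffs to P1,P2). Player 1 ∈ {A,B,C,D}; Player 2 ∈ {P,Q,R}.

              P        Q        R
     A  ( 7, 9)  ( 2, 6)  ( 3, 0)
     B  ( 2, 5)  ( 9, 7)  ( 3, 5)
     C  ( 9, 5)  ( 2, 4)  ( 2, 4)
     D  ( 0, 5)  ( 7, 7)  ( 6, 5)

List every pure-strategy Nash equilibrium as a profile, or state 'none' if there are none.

(A,P): not NE [P1→C gives 9>7]
(A,Q): not NE [P1→B gives 9>2; P2→P gives 9>6]
(A,R): not NE [P1→D gives 6>3; P2→P gives 9>0]
(B,P): not NE [P1→C gives 9>2; P2→Q gives 7>5]
(B,Q): NE
(B,R): not NE [P1→D gives 6>3; P2→Q gives 7>5]
(C,P): NE
(C,Q): not NE [P1→B gives 9>2; P2→P gives 5>4]
(C,R): not NE [P1→D gives 6>2; P2→P gives 5>4]
(D,P): not NE [P1→C gives 9>0; P2→Q gives 7>5]
(D,Q): not NE [P1→B gives 9>7]
(D,R): not NE [P2→Q gives 7>5]

NE set: (B,Q), (C,P)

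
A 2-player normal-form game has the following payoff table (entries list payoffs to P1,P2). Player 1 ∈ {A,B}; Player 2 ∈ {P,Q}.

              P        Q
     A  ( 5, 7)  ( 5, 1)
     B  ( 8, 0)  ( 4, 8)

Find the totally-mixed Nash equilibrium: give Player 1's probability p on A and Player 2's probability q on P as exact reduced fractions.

P1 indiff ⇒ q·5+(1-q)·5 = q·8+(1-q)·4 ⇒ q(-3) = (1-q)(-1) ⇒ q = 1/4
P2 indiff ⇒ p·7+(1-p)·0 = p·1+(1-p)·8 ⇒ p(6) = (1-p)(8) ⇒ p = 4/7

(p,q) = (4/7, 1/4)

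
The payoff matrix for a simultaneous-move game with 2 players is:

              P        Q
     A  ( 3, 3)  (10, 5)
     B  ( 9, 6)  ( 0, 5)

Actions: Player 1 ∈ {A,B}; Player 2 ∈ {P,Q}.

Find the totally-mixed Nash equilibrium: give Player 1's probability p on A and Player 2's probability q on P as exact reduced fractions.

P1 indiff ⇒ q·3+(1-q)·10 = q·9+(1-q)·0 ⇒ q(-6) = (1-q)(-10) ⇒ q = 5/8
P2 indiff ⇒ p·3+(1-p)·6 = p·5+(1-p)·5 ⇒ p(-2) = (1-p)(-1) ⇒ p = 1/3

(p,q) = (1/3, 5/8)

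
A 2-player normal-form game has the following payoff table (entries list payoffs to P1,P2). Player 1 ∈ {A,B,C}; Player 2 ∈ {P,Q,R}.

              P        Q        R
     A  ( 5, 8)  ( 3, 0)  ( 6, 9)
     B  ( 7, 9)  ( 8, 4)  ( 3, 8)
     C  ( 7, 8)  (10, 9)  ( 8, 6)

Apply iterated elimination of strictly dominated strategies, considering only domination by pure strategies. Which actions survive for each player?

P1 drop A (C beats it: P:7>5 Q:10>3 R:8>6)
P2 drop R (P beats it: B:9>8 C:8>6)
P1→{B,C} P2→{P,Q}

IESDS → P1:{B,C} P2:{P,Q}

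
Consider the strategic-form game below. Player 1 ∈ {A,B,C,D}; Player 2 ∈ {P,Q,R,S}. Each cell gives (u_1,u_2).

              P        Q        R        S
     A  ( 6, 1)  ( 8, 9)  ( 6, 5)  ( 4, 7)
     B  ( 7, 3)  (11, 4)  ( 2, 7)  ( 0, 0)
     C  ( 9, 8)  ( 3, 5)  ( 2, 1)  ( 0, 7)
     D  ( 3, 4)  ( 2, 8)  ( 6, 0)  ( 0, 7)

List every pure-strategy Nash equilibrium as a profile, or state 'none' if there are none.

(A,P): not NE [P1→C gives 9>6; P2→Q gives 9>1]
(A,Q): not NE [P1→B gives 11>8]
(A,R): not NE [P2→Q gives 9>5]
(A,S): not NE [P2→Q gives 9>7]
(B,P): not NE [P1→C gives 9>7; P2→R gives 7>3]
(B,Q): not NE [P2→R gives 7>4]
(B,R): not NE [P1→D gives 6>2]
(B,S): not NE [P1→A gives 4>0; P2→R gives 7>0]
(C,P): NE
(C,Q): not NE [P1→B gives 11>3; P2→P gives 8>5]
(C,R): not NE [P1→D gives 6>2; P2→P gives 8>1]
(C,S): not NE [P1→A gives 4>0; P2→P gives 8>7]
(D,P): not NE [P1→C gives 9>3; P2→Q gives 8>4]
(D,Q): not NE [P1→B gives 11>2]
(D,R): not NE [P2→Q gives 8>0]
(D,S): not NE [P1→A gives 4>0; P2→Q gives 8>7]

Nash profiles: (C,P)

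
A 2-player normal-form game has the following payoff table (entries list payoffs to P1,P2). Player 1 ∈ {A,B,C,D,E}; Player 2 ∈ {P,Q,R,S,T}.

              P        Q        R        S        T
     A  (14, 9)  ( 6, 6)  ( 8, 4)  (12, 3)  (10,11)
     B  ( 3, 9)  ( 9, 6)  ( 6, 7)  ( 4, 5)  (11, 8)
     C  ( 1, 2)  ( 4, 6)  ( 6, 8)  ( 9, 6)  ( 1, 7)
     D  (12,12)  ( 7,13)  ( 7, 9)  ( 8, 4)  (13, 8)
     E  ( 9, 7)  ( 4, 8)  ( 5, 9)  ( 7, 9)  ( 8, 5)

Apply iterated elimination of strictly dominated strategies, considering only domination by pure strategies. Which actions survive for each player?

P1 drop C (A beats it: P:14>1 Q:6>4 R:8>6 S:12>9 T:10>1)
P1 drop E (A beats it: P:14>9 Q:6>4 R:8>5 S:12>7 T:10>8)
P2 drop R (P beats it: A:9>4 B:9>7 D:12>9)
P2 drop S (P beats it: A:9>3 B:9>5 D:12>4)
P1→{A,B,D} P2→{P,Q,T}

Survivors P1:{A,B,D} P2:{P,Q,T}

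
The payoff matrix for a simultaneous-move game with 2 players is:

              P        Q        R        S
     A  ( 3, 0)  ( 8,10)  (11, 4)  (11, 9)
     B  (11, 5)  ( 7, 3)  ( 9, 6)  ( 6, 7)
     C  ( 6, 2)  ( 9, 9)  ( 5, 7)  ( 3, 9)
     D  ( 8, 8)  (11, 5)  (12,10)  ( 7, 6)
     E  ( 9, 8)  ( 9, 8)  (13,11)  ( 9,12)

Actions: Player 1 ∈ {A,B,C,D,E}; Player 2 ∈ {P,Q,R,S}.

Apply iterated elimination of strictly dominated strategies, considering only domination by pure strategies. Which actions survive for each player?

P1 drop C (D beats it: P:8>6 Q:11>9 R:12>5 S:7>3)
P2 drop P (R beats it: A:4>0 B:6>5 D:10>8 E:11>8)
P1 drop B (A beats it: Q:8>7 R:11>9 S:11>6)
P1→{A,D,E} P2→{Q,R,S}

Remaining: P1:{A,D,E} P2:{Q,R,S}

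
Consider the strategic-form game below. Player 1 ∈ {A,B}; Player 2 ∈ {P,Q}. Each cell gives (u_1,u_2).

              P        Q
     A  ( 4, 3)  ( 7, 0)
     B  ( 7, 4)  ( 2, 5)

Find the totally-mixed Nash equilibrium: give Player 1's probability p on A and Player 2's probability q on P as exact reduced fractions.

P1 indiff ⇒ q·4+(1-q)·7 = q·7+(1-q)·2 ⇒ q(-3) = (1-q)(-5) ⇒ q = 5/8
P2 indiff ⇒ p·3+(1-p)·4 = p·0+(1-p)·5 ⇒ p(3) = (1-p)(1) ⇒ p = 1/4

P1 mixes 1/4 on A; P2 mixes 5/8 on P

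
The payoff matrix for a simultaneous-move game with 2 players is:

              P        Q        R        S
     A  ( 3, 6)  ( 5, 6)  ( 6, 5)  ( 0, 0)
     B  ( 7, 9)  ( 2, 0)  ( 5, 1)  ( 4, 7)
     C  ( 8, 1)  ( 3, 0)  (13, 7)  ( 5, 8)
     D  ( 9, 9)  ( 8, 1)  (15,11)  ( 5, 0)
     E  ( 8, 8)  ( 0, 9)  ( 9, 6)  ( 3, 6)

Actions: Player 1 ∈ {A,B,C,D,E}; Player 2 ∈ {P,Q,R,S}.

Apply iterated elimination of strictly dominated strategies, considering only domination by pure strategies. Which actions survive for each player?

Remaining: P1:{C,D} P2:{R,S}

P1 drop A (D beats it: P:9>3 Q:8>5 R:15>6 S:5>0)
P1 drop B (C beats it: P:8>7 Q:3>2 R:13>5 S:5>4)
P1 drop E (D beats it: P:9>8 Q:8>0 R:15>9 S:5>3)
P2 drop P (R beats it: C:7>1 D:11>9)
P2 drop Q (R beats it: C:7>0 D:11>1)
P1→{C,D} P2→{R,S}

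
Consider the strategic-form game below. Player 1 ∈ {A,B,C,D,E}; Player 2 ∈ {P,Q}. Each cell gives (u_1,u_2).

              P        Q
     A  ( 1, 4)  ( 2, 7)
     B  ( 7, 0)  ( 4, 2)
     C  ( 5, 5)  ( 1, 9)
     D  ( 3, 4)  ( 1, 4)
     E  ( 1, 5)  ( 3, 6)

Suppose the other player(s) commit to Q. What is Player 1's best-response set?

u_1(A vs Q) = 2
u_1(B vs Q) = 4
u_1(C vs Q) = 1
u_1(D vs Q) = 1
u_1(E vs Q) = 3
max payoff 4 at {B}

BR_1 = {B}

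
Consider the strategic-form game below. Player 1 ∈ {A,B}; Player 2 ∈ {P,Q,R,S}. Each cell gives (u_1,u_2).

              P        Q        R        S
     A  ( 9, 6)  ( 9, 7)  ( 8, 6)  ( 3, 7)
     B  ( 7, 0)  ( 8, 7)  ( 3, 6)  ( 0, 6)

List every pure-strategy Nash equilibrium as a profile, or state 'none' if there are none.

Nash profiles: (A,Q), (A,S)

(A,P): not NE [P2→S gives 7>6]
(A,Q): NE
(A,R): not NE [P2→S gives 7>6]
(A,S): NE
(B,P): not NE [P1→A gives 9>7; P2→Q gives 7>0]
(B,Q): not NE [P1→A gives 9>8]
(B,R): not NE [P1→A gives 8>3; P2→Q gives 7>6]
(B,S): not NE [P1→A gives 3>0; P2→Q gives 7>6]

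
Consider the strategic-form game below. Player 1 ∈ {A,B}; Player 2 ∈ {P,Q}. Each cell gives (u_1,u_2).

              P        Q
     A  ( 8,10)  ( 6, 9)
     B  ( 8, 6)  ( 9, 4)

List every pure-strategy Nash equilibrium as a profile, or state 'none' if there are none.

(A,P): NE
(A,Q): not NE [P1→B gives 9>6; P2→P gives 10>9]
(B,P): NE
(B,Q): not NE [P2→P gives 6>4]

PSNE = {(A,P), (B,P)}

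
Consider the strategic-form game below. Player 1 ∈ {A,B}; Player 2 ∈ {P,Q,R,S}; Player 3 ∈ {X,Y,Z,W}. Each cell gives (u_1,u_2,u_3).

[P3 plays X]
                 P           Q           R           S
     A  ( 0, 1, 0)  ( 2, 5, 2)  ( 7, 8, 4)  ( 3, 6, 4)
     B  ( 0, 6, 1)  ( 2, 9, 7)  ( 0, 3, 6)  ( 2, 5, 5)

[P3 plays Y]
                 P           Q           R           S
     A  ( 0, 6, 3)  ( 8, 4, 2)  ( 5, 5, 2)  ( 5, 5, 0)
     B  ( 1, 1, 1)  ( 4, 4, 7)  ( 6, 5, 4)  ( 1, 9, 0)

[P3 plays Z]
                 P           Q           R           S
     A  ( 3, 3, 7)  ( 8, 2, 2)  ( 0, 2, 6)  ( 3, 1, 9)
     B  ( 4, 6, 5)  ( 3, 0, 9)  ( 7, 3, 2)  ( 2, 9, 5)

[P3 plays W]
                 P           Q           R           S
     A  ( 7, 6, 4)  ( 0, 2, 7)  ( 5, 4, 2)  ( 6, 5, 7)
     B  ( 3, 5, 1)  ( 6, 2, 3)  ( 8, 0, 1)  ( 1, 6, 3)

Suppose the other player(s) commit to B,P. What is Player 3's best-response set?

BR_3 = {Z}

u_3(X vs B,P) = 1
u_3(Y vs B,P) = 1
u_3(Z vs B,P) = 5
u_3(W vs B,P) = 1
max payoff 5 at {Z}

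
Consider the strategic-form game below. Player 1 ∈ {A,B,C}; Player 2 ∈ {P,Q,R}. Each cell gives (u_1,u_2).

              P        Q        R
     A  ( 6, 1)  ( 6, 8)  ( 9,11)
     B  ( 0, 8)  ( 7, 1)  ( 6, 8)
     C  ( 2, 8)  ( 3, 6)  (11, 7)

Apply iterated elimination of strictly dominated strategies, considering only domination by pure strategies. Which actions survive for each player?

Remaining: P1:{A,C} P2:{P,R}

P2 drop Q (R beats it: A:11>8 B:8>1 C:7>6)
P1 drop B (A beats it: P:6>0 R:9>6)
P1→{A,C} P2→{P,R}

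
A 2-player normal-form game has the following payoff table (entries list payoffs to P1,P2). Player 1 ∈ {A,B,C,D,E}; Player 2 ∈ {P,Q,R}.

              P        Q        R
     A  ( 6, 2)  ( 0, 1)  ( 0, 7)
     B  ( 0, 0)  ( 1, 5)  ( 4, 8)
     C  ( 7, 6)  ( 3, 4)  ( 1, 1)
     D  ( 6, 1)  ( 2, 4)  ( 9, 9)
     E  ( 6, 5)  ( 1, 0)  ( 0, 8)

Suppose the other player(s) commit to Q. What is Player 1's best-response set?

P1 best: {C}

u_1(A vs Q) = 0
u_1(B vs Q) = 1
u_1(C vs Q) = 3
u_1(D vs Q) = 2
u_1(E vs Q) = 1
max payoff 3 at {C}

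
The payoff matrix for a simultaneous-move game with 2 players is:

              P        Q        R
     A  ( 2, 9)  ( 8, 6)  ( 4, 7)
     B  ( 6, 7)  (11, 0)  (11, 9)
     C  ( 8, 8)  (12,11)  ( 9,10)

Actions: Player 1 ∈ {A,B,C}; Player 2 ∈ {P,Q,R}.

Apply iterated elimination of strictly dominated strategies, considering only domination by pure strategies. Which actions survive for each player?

Survivors P1:{B,C} P2:{Q,R}

P1 drop A (B beats it: P:6>2 Q:11>8 R:11>4)
P2 drop P (R beats it: B:9>7 C:10>8)
P1→{B,C} P2→{Q,R}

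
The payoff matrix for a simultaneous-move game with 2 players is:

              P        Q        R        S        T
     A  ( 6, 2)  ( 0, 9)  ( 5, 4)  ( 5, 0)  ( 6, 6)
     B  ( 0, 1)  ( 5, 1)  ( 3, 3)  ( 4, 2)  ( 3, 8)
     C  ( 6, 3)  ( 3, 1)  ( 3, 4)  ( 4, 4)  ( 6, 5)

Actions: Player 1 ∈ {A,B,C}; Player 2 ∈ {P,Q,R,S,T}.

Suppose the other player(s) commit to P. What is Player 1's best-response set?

u_1(A vs P) = 6
u_1(B vs P) = 0
u_1(C vs P) = 6
max payoff 6 at {A,C}

P1 best: {A,C}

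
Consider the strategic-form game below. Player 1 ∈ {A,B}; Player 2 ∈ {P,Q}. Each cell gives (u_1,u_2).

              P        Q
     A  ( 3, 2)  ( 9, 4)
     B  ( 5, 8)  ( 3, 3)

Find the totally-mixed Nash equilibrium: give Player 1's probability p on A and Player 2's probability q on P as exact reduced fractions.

P1 mixes 5/7 on A; P2 mixes 3/4 on P

P1 indiff ⇒ q·3+(1-q)·9 = q·5+(1-q)·3 ⇒ q(-2) = (1-q)(-6) ⇒ q = 3/4
P2 indiff ⇒ p·2+(1-p)·8 = p·4+(1-p)·3 ⇒ p(-2) = (1-p)(-5) ⇒ p = 5/7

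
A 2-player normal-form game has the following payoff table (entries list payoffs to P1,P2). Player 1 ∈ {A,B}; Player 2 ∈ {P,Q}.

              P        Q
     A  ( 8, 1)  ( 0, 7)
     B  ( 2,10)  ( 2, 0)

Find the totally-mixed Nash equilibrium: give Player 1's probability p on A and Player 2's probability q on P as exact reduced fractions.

p=5/8, q=1/4

P1 indiff ⇒ q·8+(1-q)·0 = q·2+(1-q)·2 ⇒ q(6) = (1-q)(2) ⇒ q = 1/4
P2 indiff ⇒ p·1+(1-p)·10 = p·7+(1-p)·0 ⇒ p(-6) = (1-p)(-10) ⇒ p = 5/8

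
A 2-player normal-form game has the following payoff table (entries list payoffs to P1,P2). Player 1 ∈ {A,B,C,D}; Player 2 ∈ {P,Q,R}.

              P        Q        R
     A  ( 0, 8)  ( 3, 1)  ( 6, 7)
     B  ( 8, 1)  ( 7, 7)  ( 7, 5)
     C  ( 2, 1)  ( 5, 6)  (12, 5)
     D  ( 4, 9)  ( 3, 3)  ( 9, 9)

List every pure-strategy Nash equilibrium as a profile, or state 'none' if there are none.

(A,P): not NE [P1→B gives 8>0]
(A,Q): not NE [P1→B gives 7>3; P2→P gives 8>1]
(A,R): not NE [P1→C gives 12>6; P2→P gives 8>7]
(B,P): not NE [P2→Q gives 7>1]
(B,Q): NE
(B,R): not NE [P1→C gives 12>7; P2→Q gives 7>5]
(C,P): not NE [P1→B gives 8>2; P2→Q gives 6>1]
(C,Q): not NE [P1→B gives 7>5]
(C,R): not NE [P2→Q gives 6>5]
(D,P): not NE [P1→B gives 8>4]
(D,Q): not NE [P1→B gives 7>3; P2→R gives 9>3]
(D,R): not NE [P1→C gives 12>9]

Nash profiles: (B,Q)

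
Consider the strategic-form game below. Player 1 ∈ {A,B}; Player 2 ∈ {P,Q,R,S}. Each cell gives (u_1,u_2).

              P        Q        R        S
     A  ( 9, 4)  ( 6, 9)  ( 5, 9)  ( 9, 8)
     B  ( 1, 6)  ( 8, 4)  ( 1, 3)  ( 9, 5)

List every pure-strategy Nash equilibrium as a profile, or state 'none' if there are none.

(A,P): not NE [P2→R gives 9>4]
(A,Q): not NE [P1→B gives 8>6]
(A,R): NE
(A,S): not NE [P2→R gives 9>8]
(B,P): not NE [P1→A gives 9>1]
(B,Q): not NE [P2→P gives 6>4]
(B,R): not NE [P1→A gives 5>1; P2→P gives 6>3]
(B,S): not NE [P2→P gives 6>5]

PSNE = {(A,R)}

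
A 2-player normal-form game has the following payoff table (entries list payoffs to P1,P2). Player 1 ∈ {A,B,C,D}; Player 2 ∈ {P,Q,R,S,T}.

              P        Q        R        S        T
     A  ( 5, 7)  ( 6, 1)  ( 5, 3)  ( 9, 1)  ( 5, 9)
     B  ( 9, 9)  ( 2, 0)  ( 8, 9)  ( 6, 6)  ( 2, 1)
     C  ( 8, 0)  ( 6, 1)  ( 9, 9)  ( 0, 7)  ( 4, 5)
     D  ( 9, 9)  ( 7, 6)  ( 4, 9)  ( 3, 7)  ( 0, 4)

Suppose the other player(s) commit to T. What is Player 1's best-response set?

u_1(A vs T) = 5
u_1(B vs T) = 2
u_1(C vs T) = 4
u_1(D vs T) = 0
max payoff 5 at {A}

BR_1 = {A}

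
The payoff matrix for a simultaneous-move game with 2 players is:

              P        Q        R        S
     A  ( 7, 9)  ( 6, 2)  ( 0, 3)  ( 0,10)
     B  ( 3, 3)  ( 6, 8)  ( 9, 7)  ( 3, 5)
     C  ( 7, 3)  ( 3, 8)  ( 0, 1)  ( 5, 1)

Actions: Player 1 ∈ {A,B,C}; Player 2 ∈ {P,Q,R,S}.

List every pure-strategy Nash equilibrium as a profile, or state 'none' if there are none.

Nash profiles: (B,Q)

(A,P): not NE [P2→S gives 10>9]
(A,Q): not NE [P2→S gives 10>2]
(A,R): not NE [P1→B gives 9>0; P2→S gives 10>3]
(A,S): not NE [P1→C gives 5>0]
(B,P): not NE [P1→C gives 7>3; P2→Q gives 8>3]
(B,Q): NE
(B,R): not NE [P2→Q gives 8>7]
(B,S): not NE [P1→C gives 5>3; P2→Q gives 8>5]
(C,P): not NE [P2→Q gives 8>3]
(C,Q): not NE [P1→B gives 6>3]
(C,R): not NE [P1→B gives 9>0; P2→Q gives 8>1]
(C,S): not NE [P2→Q gives 8>1]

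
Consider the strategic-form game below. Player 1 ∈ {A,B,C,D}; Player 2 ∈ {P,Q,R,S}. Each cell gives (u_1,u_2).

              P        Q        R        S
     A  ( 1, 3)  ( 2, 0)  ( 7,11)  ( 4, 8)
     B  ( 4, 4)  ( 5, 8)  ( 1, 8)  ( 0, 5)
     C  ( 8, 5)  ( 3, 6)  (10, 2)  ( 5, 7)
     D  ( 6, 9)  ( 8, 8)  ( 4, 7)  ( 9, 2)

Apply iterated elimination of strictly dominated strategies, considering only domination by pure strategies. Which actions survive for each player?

P1 drop A (C beats it: P:8>1 Q:3>2 R:10>7 S:5>4)
P1 drop B (D beats it: P:6>4 Q:8>5 R:4>1 S:9>0)
P2 drop R (P beats it: C:5>2 D:9>7)
P1→{C,D} P2→{P,Q,S}

Remaining: P1:{C,D} P2:{P,Q,S}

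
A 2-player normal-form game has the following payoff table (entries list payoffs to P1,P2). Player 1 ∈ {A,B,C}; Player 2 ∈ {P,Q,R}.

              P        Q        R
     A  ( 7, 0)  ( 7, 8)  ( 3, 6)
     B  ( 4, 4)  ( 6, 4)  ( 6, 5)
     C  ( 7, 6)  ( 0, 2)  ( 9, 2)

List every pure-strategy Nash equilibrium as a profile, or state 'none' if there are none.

(A,P): not NE [P2→Q gives 8>0]
(A,Q): NE
(A,R): not NE [P1→C gives 9>3; P2→Q gives 8>6]
(B,P): not NE [P1→C gives 7>4; P2→R gives 5>4]
(B,Q): not NE [P1→A gives 7>6; P2→R gives 5>4]
(B,R): not NE [P1→C gives 9>6]
(C,P): NE
(C,Q): not NE [P1→A gives 7>0; P2→P gives 6>2]
(C,R): not NE [P2→P gives 6>2]

PSNE = {(A,Q), (C,P)}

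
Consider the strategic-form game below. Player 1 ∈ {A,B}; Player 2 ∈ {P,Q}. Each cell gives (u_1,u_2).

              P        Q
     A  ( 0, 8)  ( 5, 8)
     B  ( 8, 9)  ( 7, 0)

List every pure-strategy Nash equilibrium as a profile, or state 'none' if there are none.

PSNE = {(B,P)}

(A,P): not NE [P1→B gives 8>0]
(A,Q): not NE [P1→B gives 7>5]
(B,P): NE
(B,Q): not NE [P2→P gives 9>0]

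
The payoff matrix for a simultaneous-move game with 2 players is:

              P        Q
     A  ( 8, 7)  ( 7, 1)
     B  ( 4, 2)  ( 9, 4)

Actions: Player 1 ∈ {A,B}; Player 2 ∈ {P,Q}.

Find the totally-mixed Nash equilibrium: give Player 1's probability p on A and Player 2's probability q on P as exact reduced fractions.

P1 indiff ⇒ q·8+(1-q)·7 = q·4+(1-q)·9 ⇒ q(4) = (1-q)(2) ⇒ q = 1/3
P2 indiff ⇒ p·7+(1-p)·2 = p·1+(1-p)·4 ⇒ p(6) = (1-p)(2) ⇒ p = 1/4

(p,q) = (1/4, 1/3)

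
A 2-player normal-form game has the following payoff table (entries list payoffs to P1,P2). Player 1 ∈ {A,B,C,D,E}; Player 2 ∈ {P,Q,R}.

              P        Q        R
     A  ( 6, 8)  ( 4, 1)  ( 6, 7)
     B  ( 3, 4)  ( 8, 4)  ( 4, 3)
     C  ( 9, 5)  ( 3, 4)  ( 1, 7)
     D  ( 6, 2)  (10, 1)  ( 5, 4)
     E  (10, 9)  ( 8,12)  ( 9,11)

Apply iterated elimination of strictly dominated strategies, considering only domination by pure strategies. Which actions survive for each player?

Survivors P1:{D,E} P2:{Q,R}

P1 drop A (E beats it: P:10>6 Q:8>4 R:9>6)
P1 drop B (D beats it: P:6>3 Q:10>8 R:5>4)
P1 drop C (E beats it: P:10>9 Q:8>3 R:9>1)
P2 drop P (R beats it: D:4>2 E:11>9)
P1→{D,E} P2→{Q,R}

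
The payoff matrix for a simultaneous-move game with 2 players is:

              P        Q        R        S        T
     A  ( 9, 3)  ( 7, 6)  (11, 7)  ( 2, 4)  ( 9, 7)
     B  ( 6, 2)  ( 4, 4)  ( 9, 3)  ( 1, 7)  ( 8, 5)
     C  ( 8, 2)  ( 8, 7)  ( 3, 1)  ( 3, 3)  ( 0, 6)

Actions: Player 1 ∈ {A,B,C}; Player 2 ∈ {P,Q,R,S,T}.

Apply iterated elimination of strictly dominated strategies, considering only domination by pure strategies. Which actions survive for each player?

Survivors P1:{A,C} P2:{Q,R,T}

P1 drop B (A beats it: P:9>6 Q:7>4 R:11>9 S:2>1 T:9>8)
P2 drop P (Q beats it: A:6>3 C:7>2)
P2 drop S (Q beats it: A:6>4 C:7>3)
P1→{A,C} P2→{Q,R,T}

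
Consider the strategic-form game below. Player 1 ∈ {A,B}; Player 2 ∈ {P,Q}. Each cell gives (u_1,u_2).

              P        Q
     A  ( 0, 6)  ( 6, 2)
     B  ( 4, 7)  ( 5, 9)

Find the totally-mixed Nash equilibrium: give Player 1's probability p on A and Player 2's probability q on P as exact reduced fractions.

(p,q) = (1/3, 1/5)

P1 indiff ⇒ q·0+(1-q)·6 = q·4+(1-q)·5 ⇒ q(-4) = (1-q)(-1) ⇒ q = 1/5
P2 indiff ⇒ p·6+(1-p)·7 = p·2+(1-p)·9 ⇒ p(4) = (1-p)(2) ⇒ p = 1/3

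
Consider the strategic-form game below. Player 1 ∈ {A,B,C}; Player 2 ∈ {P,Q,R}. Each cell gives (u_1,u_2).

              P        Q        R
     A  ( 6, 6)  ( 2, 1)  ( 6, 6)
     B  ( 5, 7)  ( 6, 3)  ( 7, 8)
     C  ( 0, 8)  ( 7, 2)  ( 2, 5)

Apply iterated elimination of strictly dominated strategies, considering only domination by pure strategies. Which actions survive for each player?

Remaining: P1:{A,B} P2:{P,R}

P2 drop Q (P beats it: A:6>1 B:7>3 C:8>2)
P1 drop C (A beats it: P:6>0 R:6>2)
P1→{A,B} P2→{P,R}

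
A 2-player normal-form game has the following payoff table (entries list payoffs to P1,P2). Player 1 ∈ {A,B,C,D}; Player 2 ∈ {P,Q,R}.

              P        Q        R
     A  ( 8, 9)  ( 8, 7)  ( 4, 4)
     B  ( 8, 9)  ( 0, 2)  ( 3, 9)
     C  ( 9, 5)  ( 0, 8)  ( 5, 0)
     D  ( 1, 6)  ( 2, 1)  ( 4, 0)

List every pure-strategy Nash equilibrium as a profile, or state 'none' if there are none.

(A,P): not NE [P1→C gives 9>8]
(A,Q): not NE [P2→P gives 9>7]
(A,R): not NE [P1→C gives 5>4; P2→P gives 9>4]
(B,P): not NE [P1→C gives 9>8]
(B,Q): not NE [P1→A gives 8>0; P2→R gives 9>2]
(B,R): not NE [P1→C gives 5>3]
(C,P): not NE [P2→Q gives 8>5]
(C,Q): not NE [P1→A gives 8>0]
(C,R): not NE [P2→Q gives 8>0]
(D,P): not NE [P1→C gives 9>1]
(D,Q): not NE [P1→A gives 8>2; P2→P gives 6>1]
(D,R): not NE [P1→C gives 5>4; P2→P gives 6>0]

No pure NE.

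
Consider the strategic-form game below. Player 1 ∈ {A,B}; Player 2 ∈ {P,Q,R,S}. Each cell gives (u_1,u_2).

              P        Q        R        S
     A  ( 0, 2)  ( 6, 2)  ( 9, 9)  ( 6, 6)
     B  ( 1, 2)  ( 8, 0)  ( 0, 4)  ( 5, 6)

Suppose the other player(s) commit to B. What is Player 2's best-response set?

P2 best: {S}

u_2(P vs B) = 2
u_2(Q vs B) = 0
u_2(R vs B) = 4
u_2(S vs B) = 6
max payoff 6 at {S}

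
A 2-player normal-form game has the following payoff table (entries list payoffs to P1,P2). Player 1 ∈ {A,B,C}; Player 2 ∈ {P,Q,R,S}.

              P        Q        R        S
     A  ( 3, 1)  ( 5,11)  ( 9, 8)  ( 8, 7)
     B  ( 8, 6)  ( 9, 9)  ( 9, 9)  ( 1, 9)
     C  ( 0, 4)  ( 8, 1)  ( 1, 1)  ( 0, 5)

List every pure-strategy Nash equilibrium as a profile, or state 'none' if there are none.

PSNE = {(B,Q), (B,R)}

(A,P): not NE [P1→B gives 8>3; P2→Q gives 11>1]
(A,Q): not NE [P1→B gives 9>5]
(A,R): not NE [P2→Q gives 11>8]
(A,S): not NE [P2→Q gives 11>7]
(B,P): not NE [P2→S gives 9>6]
(B,Q): NE
(B,R): NE
(B,S): not NE [P1→A gives 8>1]
(C,P): not NE [P1→B gives 8>0; P2→S gives 5>4]
(C,Q): not NE [P1→B gives 9>8; P2→S gives 5>1]
(C,R): not NE [P1→B gives 9>1; P2→S gives 5>1]
(C,S): not NE [P1→A gives 8>0]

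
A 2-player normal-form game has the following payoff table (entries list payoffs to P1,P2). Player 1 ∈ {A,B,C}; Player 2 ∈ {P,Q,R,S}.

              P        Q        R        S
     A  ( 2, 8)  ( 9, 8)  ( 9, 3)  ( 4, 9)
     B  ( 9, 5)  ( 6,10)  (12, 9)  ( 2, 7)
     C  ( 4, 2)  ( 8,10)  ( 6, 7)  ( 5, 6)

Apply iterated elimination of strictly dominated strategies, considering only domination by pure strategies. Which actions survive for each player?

IESDS → P1:{A,C} P2:{Q,S}

P2 drop P (S beats it: A:9>8 B:7>5 C:6>2)
P2 drop R (Q beats it: A:8>3 B:10>9 C:10>7)
P1 drop B (A beats it: Q:9>6 S:4>2)
P1→{A,C} P2→{Q,S}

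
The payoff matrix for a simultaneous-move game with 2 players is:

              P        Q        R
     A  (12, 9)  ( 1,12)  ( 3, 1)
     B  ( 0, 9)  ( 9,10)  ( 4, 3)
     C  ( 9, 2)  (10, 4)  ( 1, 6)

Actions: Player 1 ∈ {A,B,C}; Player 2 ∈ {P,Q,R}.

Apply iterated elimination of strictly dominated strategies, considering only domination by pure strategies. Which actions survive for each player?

Remaining: P1:{B,C} P2:{Q,R}

P2 drop P (Q beats it: A:12>9 B:10>9 C:4>2)
P1 drop A (B beats it: Q:9>1 R:4>3)
P1→{B,C} P2→{Q,R}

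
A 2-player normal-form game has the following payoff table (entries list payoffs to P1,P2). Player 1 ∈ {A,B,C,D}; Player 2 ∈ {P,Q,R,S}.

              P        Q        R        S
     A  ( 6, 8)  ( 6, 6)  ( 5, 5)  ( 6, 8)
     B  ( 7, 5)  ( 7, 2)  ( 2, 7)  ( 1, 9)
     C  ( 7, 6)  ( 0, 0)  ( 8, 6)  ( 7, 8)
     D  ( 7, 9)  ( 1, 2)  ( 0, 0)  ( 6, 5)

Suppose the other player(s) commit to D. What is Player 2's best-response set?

u_2(P vs D) = 9
u_2(Q vs D) = 2
u_2(R vs D) = 0
u_2(S vs D) = 5
max payoff 9 at {P}

P2 best: {P}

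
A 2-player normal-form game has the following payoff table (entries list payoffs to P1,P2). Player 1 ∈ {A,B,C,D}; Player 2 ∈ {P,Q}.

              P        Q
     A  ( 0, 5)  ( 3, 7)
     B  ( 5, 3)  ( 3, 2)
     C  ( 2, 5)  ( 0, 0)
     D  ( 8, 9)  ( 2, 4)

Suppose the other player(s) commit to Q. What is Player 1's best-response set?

u_1(A vs Q) = 3
u_1(B vs Q) = 3
u_1(C vs Q) = 0
u_1(D vs Q) = 2
max payoff 3 at {A,B}

BR_1 = {A,B}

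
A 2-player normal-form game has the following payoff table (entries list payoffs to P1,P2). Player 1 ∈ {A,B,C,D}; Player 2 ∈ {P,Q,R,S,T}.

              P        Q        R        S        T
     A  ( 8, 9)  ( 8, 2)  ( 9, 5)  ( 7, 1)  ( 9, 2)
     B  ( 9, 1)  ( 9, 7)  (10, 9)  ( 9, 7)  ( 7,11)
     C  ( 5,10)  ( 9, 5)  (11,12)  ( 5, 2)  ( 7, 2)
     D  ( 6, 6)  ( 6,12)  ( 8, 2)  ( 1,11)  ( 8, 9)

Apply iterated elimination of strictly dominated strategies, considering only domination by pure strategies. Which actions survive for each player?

P1 drop D (A beats it: P:8>6 Q:8>6 R:9>8 S:7>1 T:9>8)
P2 drop Q (R beats it: A:5>2 B:9>7 C:12>5)
P2 drop S (R beats it: A:5>1 B:9>7 C:12>2)
P1→{A,B,C} P2→{P,R,T}

Remaining: P1:{A,B,C} P2:{P,R,T}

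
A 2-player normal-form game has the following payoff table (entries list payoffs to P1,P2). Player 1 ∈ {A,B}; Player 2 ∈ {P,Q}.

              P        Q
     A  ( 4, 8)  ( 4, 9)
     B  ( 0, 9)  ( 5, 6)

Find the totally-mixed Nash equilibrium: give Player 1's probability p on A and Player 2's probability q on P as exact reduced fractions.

p=3/4, q=1/5

P1 indiff ⇒ q·4+(1-q)·4 = q·0+(1-q)·5 ⇒ q(4) = (1-q)(1) ⇒ q = 1/5
P2 indiff ⇒ p·8+(1-p)·9 = p·9+(1-p)·6 ⇒ p(-1) = (1-p)(-3) ⇒ p = 3/4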